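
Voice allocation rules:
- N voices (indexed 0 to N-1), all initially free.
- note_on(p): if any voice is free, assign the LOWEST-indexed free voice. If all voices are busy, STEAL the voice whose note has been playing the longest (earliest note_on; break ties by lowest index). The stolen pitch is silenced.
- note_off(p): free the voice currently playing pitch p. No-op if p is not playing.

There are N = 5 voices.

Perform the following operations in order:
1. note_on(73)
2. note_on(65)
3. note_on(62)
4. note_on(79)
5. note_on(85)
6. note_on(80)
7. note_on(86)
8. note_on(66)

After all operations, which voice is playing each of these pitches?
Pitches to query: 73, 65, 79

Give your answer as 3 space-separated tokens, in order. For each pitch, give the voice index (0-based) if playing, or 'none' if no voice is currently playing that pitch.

Answer: none none 3

Derivation:
Op 1: note_on(73): voice 0 is free -> assigned | voices=[73 - - - -]
Op 2: note_on(65): voice 1 is free -> assigned | voices=[73 65 - - -]
Op 3: note_on(62): voice 2 is free -> assigned | voices=[73 65 62 - -]
Op 4: note_on(79): voice 3 is free -> assigned | voices=[73 65 62 79 -]
Op 5: note_on(85): voice 4 is free -> assigned | voices=[73 65 62 79 85]
Op 6: note_on(80): all voices busy, STEAL voice 0 (pitch 73, oldest) -> assign | voices=[80 65 62 79 85]
Op 7: note_on(86): all voices busy, STEAL voice 1 (pitch 65, oldest) -> assign | voices=[80 86 62 79 85]
Op 8: note_on(66): all voices busy, STEAL voice 2 (pitch 62, oldest) -> assign | voices=[80 86 66 79 85]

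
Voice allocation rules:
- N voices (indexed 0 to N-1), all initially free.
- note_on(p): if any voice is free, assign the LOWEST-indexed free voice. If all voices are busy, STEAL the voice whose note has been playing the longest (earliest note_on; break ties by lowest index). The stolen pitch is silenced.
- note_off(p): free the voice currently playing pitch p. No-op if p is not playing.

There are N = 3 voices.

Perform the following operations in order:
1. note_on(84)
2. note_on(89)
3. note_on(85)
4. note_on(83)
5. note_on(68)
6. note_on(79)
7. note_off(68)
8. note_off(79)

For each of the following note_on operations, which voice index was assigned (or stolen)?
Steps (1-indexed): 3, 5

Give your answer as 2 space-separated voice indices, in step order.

Answer: 2 1

Derivation:
Op 1: note_on(84): voice 0 is free -> assigned | voices=[84 - -]
Op 2: note_on(89): voice 1 is free -> assigned | voices=[84 89 -]
Op 3: note_on(85): voice 2 is free -> assigned | voices=[84 89 85]
Op 4: note_on(83): all voices busy, STEAL voice 0 (pitch 84, oldest) -> assign | voices=[83 89 85]
Op 5: note_on(68): all voices busy, STEAL voice 1 (pitch 89, oldest) -> assign | voices=[83 68 85]
Op 6: note_on(79): all voices busy, STEAL voice 2 (pitch 85, oldest) -> assign | voices=[83 68 79]
Op 7: note_off(68): free voice 1 | voices=[83 - 79]
Op 8: note_off(79): free voice 2 | voices=[83 - -]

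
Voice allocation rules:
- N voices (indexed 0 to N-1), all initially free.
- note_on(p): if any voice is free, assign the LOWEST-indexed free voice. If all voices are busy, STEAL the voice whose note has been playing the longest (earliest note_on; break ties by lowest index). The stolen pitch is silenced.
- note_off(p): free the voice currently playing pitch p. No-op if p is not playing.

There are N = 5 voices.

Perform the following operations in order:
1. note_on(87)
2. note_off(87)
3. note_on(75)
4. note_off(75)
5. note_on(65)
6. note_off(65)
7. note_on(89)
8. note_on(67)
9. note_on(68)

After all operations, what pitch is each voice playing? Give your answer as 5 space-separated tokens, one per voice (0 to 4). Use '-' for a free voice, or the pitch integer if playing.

Op 1: note_on(87): voice 0 is free -> assigned | voices=[87 - - - -]
Op 2: note_off(87): free voice 0 | voices=[- - - - -]
Op 3: note_on(75): voice 0 is free -> assigned | voices=[75 - - - -]
Op 4: note_off(75): free voice 0 | voices=[- - - - -]
Op 5: note_on(65): voice 0 is free -> assigned | voices=[65 - - - -]
Op 6: note_off(65): free voice 0 | voices=[- - - - -]
Op 7: note_on(89): voice 0 is free -> assigned | voices=[89 - - - -]
Op 8: note_on(67): voice 1 is free -> assigned | voices=[89 67 - - -]
Op 9: note_on(68): voice 2 is free -> assigned | voices=[89 67 68 - -]

Answer: 89 67 68 - -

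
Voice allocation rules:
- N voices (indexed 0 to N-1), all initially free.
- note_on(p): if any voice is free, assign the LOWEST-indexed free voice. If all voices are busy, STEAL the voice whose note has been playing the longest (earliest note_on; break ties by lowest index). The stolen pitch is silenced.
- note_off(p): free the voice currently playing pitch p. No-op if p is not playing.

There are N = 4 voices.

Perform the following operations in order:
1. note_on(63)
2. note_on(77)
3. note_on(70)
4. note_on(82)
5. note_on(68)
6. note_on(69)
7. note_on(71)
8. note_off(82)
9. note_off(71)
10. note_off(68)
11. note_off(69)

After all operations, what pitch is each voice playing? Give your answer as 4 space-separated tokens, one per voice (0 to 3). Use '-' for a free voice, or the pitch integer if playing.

Answer: - - - -

Derivation:
Op 1: note_on(63): voice 0 is free -> assigned | voices=[63 - - -]
Op 2: note_on(77): voice 1 is free -> assigned | voices=[63 77 - -]
Op 3: note_on(70): voice 2 is free -> assigned | voices=[63 77 70 -]
Op 4: note_on(82): voice 3 is free -> assigned | voices=[63 77 70 82]
Op 5: note_on(68): all voices busy, STEAL voice 0 (pitch 63, oldest) -> assign | voices=[68 77 70 82]
Op 6: note_on(69): all voices busy, STEAL voice 1 (pitch 77, oldest) -> assign | voices=[68 69 70 82]
Op 7: note_on(71): all voices busy, STEAL voice 2 (pitch 70, oldest) -> assign | voices=[68 69 71 82]
Op 8: note_off(82): free voice 3 | voices=[68 69 71 -]
Op 9: note_off(71): free voice 2 | voices=[68 69 - -]
Op 10: note_off(68): free voice 0 | voices=[- 69 - -]
Op 11: note_off(69): free voice 1 | voices=[- - - -]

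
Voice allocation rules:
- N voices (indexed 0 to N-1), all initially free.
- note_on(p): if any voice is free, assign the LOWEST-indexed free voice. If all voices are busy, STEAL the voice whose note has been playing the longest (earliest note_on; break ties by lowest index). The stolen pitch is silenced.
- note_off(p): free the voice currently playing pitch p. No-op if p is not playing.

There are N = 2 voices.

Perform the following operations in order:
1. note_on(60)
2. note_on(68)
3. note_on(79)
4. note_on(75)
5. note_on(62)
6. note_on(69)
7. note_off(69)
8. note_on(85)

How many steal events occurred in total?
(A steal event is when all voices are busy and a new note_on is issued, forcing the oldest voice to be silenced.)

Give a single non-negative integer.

Answer: 4

Derivation:
Op 1: note_on(60): voice 0 is free -> assigned | voices=[60 -]
Op 2: note_on(68): voice 1 is free -> assigned | voices=[60 68]
Op 3: note_on(79): all voices busy, STEAL voice 0 (pitch 60, oldest) -> assign | voices=[79 68]
Op 4: note_on(75): all voices busy, STEAL voice 1 (pitch 68, oldest) -> assign | voices=[79 75]
Op 5: note_on(62): all voices busy, STEAL voice 0 (pitch 79, oldest) -> assign | voices=[62 75]
Op 6: note_on(69): all voices busy, STEAL voice 1 (pitch 75, oldest) -> assign | voices=[62 69]
Op 7: note_off(69): free voice 1 | voices=[62 -]
Op 8: note_on(85): voice 1 is free -> assigned | voices=[62 85]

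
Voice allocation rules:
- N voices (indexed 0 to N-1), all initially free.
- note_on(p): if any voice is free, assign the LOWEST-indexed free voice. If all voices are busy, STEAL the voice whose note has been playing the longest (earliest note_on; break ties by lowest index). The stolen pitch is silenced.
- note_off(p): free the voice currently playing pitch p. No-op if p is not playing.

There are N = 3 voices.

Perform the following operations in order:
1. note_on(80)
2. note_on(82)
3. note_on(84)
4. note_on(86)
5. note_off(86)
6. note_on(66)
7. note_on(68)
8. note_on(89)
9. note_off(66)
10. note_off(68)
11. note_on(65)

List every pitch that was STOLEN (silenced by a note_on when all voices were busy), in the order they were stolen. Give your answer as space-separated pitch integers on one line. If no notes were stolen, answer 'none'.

Answer: 80 82 84

Derivation:
Op 1: note_on(80): voice 0 is free -> assigned | voices=[80 - -]
Op 2: note_on(82): voice 1 is free -> assigned | voices=[80 82 -]
Op 3: note_on(84): voice 2 is free -> assigned | voices=[80 82 84]
Op 4: note_on(86): all voices busy, STEAL voice 0 (pitch 80, oldest) -> assign | voices=[86 82 84]
Op 5: note_off(86): free voice 0 | voices=[- 82 84]
Op 6: note_on(66): voice 0 is free -> assigned | voices=[66 82 84]
Op 7: note_on(68): all voices busy, STEAL voice 1 (pitch 82, oldest) -> assign | voices=[66 68 84]
Op 8: note_on(89): all voices busy, STEAL voice 2 (pitch 84, oldest) -> assign | voices=[66 68 89]
Op 9: note_off(66): free voice 0 | voices=[- 68 89]
Op 10: note_off(68): free voice 1 | voices=[- - 89]
Op 11: note_on(65): voice 0 is free -> assigned | voices=[65 - 89]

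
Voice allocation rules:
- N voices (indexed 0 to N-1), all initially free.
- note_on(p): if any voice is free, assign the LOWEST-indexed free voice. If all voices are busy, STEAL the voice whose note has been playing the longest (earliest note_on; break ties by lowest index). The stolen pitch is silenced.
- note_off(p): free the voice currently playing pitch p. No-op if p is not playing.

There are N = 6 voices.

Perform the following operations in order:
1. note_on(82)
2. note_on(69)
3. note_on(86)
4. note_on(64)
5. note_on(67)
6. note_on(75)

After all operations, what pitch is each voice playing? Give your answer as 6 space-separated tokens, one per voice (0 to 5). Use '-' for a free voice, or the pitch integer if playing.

Answer: 82 69 86 64 67 75

Derivation:
Op 1: note_on(82): voice 0 is free -> assigned | voices=[82 - - - - -]
Op 2: note_on(69): voice 1 is free -> assigned | voices=[82 69 - - - -]
Op 3: note_on(86): voice 2 is free -> assigned | voices=[82 69 86 - - -]
Op 4: note_on(64): voice 3 is free -> assigned | voices=[82 69 86 64 - -]
Op 5: note_on(67): voice 4 is free -> assigned | voices=[82 69 86 64 67 -]
Op 6: note_on(75): voice 5 is free -> assigned | voices=[82 69 86 64 67 75]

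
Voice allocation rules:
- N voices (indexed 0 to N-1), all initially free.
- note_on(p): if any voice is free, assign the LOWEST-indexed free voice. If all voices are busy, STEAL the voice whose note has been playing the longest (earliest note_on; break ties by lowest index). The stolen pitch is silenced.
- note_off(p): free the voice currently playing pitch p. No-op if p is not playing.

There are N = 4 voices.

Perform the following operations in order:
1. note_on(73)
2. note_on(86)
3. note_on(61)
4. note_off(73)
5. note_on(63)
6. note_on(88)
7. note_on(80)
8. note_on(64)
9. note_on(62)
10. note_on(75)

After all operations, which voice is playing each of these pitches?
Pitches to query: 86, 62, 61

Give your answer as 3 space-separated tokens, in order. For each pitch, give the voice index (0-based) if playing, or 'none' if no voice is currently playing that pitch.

Answer: none 0 none

Derivation:
Op 1: note_on(73): voice 0 is free -> assigned | voices=[73 - - -]
Op 2: note_on(86): voice 1 is free -> assigned | voices=[73 86 - -]
Op 3: note_on(61): voice 2 is free -> assigned | voices=[73 86 61 -]
Op 4: note_off(73): free voice 0 | voices=[- 86 61 -]
Op 5: note_on(63): voice 0 is free -> assigned | voices=[63 86 61 -]
Op 6: note_on(88): voice 3 is free -> assigned | voices=[63 86 61 88]
Op 7: note_on(80): all voices busy, STEAL voice 1 (pitch 86, oldest) -> assign | voices=[63 80 61 88]
Op 8: note_on(64): all voices busy, STEAL voice 2 (pitch 61, oldest) -> assign | voices=[63 80 64 88]
Op 9: note_on(62): all voices busy, STEAL voice 0 (pitch 63, oldest) -> assign | voices=[62 80 64 88]
Op 10: note_on(75): all voices busy, STEAL voice 3 (pitch 88, oldest) -> assign | voices=[62 80 64 75]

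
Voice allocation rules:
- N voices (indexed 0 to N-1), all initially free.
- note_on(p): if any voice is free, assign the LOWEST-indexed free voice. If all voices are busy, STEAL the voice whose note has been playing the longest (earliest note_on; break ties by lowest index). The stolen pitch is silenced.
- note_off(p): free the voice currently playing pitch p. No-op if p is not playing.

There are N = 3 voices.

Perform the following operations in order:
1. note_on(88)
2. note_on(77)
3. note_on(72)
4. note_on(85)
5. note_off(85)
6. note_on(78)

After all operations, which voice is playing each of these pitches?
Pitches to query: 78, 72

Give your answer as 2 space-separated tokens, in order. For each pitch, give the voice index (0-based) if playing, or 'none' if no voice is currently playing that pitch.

Answer: 0 2

Derivation:
Op 1: note_on(88): voice 0 is free -> assigned | voices=[88 - -]
Op 2: note_on(77): voice 1 is free -> assigned | voices=[88 77 -]
Op 3: note_on(72): voice 2 is free -> assigned | voices=[88 77 72]
Op 4: note_on(85): all voices busy, STEAL voice 0 (pitch 88, oldest) -> assign | voices=[85 77 72]
Op 5: note_off(85): free voice 0 | voices=[- 77 72]
Op 6: note_on(78): voice 0 is free -> assigned | voices=[78 77 72]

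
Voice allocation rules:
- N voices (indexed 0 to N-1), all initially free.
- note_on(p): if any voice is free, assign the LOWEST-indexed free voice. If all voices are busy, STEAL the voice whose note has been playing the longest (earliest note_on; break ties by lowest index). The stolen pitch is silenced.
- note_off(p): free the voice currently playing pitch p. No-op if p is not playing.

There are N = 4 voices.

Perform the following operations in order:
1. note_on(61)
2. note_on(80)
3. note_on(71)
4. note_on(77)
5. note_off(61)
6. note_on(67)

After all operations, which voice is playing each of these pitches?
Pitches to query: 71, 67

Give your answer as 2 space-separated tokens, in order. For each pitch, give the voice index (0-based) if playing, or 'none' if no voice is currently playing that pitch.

Op 1: note_on(61): voice 0 is free -> assigned | voices=[61 - - -]
Op 2: note_on(80): voice 1 is free -> assigned | voices=[61 80 - -]
Op 3: note_on(71): voice 2 is free -> assigned | voices=[61 80 71 -]
Op 4: note_on(77): voice 3 is free -> assigned | voices=[61 80 71 77]
Op 5: note_off(61): free voice 0 | voices=[- 80 71 77]
Op 6: note_on(67): voice 0 is free -> assigned | voices=[67 80 71 77]

Answer: 2 0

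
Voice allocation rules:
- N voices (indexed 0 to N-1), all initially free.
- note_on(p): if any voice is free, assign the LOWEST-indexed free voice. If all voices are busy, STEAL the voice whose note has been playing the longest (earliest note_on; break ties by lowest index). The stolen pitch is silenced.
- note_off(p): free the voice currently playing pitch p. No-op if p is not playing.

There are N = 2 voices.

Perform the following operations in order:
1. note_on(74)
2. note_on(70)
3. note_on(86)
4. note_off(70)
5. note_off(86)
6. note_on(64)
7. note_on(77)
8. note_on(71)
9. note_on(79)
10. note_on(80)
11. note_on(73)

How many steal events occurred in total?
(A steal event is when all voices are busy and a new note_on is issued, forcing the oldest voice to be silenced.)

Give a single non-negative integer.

Answer: 5

Derivation:
Op 1: note_on(74): voice 0 is free -> assigned | voices=[74 -]
Op 2: note_on(70): voice 1 is free -> assigned | voices=[74 70]
Op 3: note_on(86): all voices busy, STEAL voice 0 (pitch 74, oldest) -> assign | voices=[86 70]
Op 4: note_off(70): free voice 1 | voices=[86 -]
Op 5: note_off(86): free voice 0 | voices=[- -]
Op 6: note_on(64): voice 0 is free -> assigned | voices=[64 -]
Op 7: note_on(77): voice 1 is free -> assigned | voices=[64 77]
Op 8: note_on(71): all voices busy, STEAL voice 0 (pitch 64, oldest) -> assign | voices=[71 77]
Op 9: note_on(79): all voices busy, STEAL voice 1 (pitch 77, oldest) -> assign | voices=[71 79]
Op 10: note_on(80): all voices busy, STEAL voice 0 (pitch 71, oldest) -> assign | voices=[80 79]
Op 11: note_on(73): all voices busy, STEAL voice 1 (pitch 79, oldest) -> assign | voices=[80 73]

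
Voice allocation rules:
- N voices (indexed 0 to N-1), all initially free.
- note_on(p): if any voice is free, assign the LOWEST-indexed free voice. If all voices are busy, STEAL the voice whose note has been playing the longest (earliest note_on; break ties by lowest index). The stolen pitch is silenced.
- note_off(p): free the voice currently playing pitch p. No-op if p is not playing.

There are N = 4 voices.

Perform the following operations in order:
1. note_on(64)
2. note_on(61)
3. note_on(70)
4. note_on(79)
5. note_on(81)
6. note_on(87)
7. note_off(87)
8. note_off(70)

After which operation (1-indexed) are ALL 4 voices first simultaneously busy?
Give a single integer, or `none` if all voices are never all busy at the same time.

Op 1: note_on(64): voice 0 is free -> assigned | voices=[64 - - -]
Op 2: note_on(61): voice 1 is free -> assigned | voices=[64 61 - -]
Op 3: note_on(70): voice 2 is free -> assigned | voices=[64 61 70 -]
Op 4: note_on(79): voice 3 is free -> assigned | voices=[64 61 70 79]
Op 5: note_on(81): all voices busy, STEAL voice 0 (pitch 64, oldest) -> assign | voices=[81 61 70 79]
Op 6: note_on(87): all voices busy, STEAL voice 1 (pitch 61, oldest) -> assign | voices=[81 87 70 79]
Op 7: note_off(87): free voice 1 | voices=[81 - 70 79]
Op 8: note_off(70): free voice 2 | voices=[81 - - 79]

Answer: 4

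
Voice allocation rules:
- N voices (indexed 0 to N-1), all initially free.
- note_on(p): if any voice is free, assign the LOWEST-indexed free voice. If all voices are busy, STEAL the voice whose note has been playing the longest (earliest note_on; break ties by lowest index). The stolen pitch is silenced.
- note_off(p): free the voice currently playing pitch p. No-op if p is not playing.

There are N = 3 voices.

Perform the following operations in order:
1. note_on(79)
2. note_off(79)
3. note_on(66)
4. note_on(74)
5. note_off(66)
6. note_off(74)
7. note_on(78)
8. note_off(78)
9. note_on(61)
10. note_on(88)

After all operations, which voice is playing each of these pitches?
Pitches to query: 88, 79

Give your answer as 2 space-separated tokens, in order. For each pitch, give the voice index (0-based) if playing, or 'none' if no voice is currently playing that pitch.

Answer: 1 none

Derivation:
Op 1: note_on(79): voice 0 is free -> assigned | voices=[79 - -]
Op 2: note_off(79): free voice 0 | voices=[- - -]
Op 3: note_on(66): voice 0 is free -> assigned | voices=[66 - -]
Op 4: note_on(74): voice 1 is free -> assigned | voices=[66 74 -]
Op 5: note_off(66): free voice 0 | voices=[- 74 -]
Op 6: note_off(74): free voice 1 | voices=[- - -]
Op 7: note_on(78): voice 0 is free -> assigned | voices=[78 - -]
Op 8: note_off(78): free voice 0 | voices=[- - -]
Op 9: note_on(61): voice 0 is free -> assigned | voices=[61 - -]
Op 10: note_on(88): voice 1 is free -> assigned | voices=[61 88 -]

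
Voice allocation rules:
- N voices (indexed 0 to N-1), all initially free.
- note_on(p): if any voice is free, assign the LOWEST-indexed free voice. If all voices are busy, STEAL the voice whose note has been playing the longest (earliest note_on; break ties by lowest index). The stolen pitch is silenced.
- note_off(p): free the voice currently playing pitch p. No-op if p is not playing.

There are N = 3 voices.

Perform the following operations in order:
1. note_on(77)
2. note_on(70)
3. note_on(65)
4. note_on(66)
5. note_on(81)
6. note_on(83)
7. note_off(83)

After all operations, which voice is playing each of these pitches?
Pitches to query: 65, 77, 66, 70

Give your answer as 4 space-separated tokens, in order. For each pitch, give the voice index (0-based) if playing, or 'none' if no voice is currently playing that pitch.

Op 1: note_on(77): voice 0 is free -> assigned | voices=[77 - -]
Op 2: note_on(70): voice 1 is free -> assigned | voices=[77 70 -]
Op 3: note_on(65): voice 2 is free -> assigned | voices=[77 70 65]
Op 4: note_on(66): all voices busy, STEAL voice 0 (pitch 77, oldest) -> assign | voices=[66 70 65]
Op 5: note_on(81): all voices busy, STEAL voice 1 (pitch 70, oldest) -> assign | voices=[66 81 65]
Op 6: note_on(83): all voices busy, STEAL voice 2 (pitch 65, oldest) -> assign | voices=[66 81 83]
Op 7: note_off(83): free voice 2 | voices=[66 81 -]

Answer: none none 0 none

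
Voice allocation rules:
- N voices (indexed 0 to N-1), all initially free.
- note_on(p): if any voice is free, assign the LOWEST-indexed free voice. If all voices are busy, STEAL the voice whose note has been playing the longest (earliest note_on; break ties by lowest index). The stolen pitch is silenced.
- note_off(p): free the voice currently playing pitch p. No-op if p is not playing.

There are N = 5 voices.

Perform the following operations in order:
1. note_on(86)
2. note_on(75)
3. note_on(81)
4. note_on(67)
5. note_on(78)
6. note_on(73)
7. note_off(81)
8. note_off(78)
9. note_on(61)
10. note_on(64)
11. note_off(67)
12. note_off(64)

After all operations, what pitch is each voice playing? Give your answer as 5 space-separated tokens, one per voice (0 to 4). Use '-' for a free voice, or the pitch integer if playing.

Op 1: note_on(86): voice 0 is free -> assigned | voices=[86 - - - -]
Op 2: note_on(75): voice 1 is free -> assigned | voices=[86 75 - - -]
Op 3: note_on(81): voice 2 is free -> assigned | voices=[86 75 81 - -]
Op 4: note_on(67): voice 3 is free -> assigned | voices=[86 75 81 67 -]
Op 5: note_on(78): voice 4 is free -> assigned | voices=[86 75 81 67 78]
Op 6: note_on(73): all voices busy, STEAL voice 0 (pitch 86, oldest) -> assign | voices=[73 75 81 67 78]
Op 7: note_off(81): free voice 2 | voices=[73 75 - 67 78]
Op 8: note_off(78): free voice 4 | voices=[73 75 - 67 -]
Op 9: note_on(61): voice 2 is free -> assigned | voices=[73 75 61 67 -]
Op 10: note_on(64): voice 4 is free -> assigned | voices=[73 75 61 67 64]
Op 11: note_off(67): free voice 3 | voices=[73 75 61 - 64]
Op 12: note_off(64): free voice 4 | voices=[73 75 61 - -]

Answer: 73 75 61 - -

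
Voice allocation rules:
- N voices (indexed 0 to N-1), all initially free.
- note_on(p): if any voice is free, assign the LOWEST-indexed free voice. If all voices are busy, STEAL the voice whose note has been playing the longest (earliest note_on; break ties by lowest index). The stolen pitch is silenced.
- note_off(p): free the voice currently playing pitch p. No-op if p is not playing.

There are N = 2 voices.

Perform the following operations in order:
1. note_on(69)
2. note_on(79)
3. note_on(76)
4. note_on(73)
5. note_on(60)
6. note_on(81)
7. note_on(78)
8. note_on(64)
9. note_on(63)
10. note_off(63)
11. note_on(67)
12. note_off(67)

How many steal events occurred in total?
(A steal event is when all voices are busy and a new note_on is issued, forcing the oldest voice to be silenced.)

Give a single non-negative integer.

Answer: 7

Derivation:
Op 1: note_on(69): voice 0 is free -> assigned | voices=[69 -]
Op 2: note_on(79): voice 1 is free -> assigned | voices=[69 79]
Op 3: note_on(76): all voices busy, STEAL voice 0 (pitch 69, oldest) -> assign | voices=[76 79]
Op 4: note_on(73): all voices busy, STEAL voice 1 (pitch 79, oldest) -> assign | voices=[76 73]
Op 5: note_on(60): all voices busy, STEAL voice 0 (pitch 76, oldest) -> assign | voices=[60 73]
Op 6: note_on(81): all voices busy, STEAL voice 1 (pitch 73, oldest) -> assign | voices=[60 81]
Op 7: note_on(78): all voices busy, STEAL voice 0 (pitch 60, oldest) -> assign | voices=[78 81]
Op 8: note_on(64): all voices busy, STEAL voice 1 (pitch 81, oldest) -> assign | voices=[78 64]
Op 9: note_on(63): all voices busy, STEAL voice 0 (pitch 78, oldest) -> assign | voices=[63 64]
Op 10: note_off(63): free voice 0 | voices=[- 64]
Op 11: note_on(67): voice 0 is free -> assigned | voices=[67 64]
Op 12: note_off(67): free voice 0 | voices=[- 64]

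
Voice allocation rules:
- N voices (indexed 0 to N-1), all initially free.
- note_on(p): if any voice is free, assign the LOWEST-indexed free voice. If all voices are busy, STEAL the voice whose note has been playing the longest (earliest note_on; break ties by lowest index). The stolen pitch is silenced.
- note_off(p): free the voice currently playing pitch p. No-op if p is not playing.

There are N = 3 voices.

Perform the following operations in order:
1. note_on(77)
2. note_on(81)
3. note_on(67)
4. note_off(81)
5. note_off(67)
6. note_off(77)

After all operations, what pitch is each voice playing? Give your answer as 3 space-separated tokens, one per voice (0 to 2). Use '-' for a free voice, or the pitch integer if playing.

Answer: - - -

Derivation:
Op 1: note_on(77): voice 0 is free -> assigned | voices=[77 - -]
Op 2: note_on(81): voice 1 is free -> assigned | voices=[77 81 -]
Op 3: note_on(67): voice 2 is free -> assigned | voices=[77 81 67]
Op 4: note_off(81): free voice 1 | voices=[77 - 67]
Op 5: note_off(67): free voice 2 | voices=[77 - -]
Op 6: note_off(77): free voice 0 | voices=[- - -]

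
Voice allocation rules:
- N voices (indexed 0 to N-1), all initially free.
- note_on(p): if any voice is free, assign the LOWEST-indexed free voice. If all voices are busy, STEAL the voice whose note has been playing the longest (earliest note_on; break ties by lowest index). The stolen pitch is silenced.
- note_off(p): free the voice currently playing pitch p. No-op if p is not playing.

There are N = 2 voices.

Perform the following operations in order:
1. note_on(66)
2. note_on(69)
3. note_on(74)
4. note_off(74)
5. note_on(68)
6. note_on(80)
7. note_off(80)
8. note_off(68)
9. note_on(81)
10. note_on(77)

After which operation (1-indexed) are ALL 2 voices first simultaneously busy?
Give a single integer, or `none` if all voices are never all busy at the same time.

Answer: 2

Derivation:
Op 1: note_on(66): voice 0 is free -> assigned | voices=[66 -]
Op 2: note_on(69): voice 1 is free -> assigned | voices=[66 69]
Op 3: note_on(74): all voices busy, STEAL voice 0 (pitch 66, oldest) -> assign | voices=[74 69]
Op 4: note_off(74): free voice 0 | voices=[- 69]
Op 5: note_on(68): voice 0 is free -> assigned | voices=[68 69]
Op 6: note_on(80): all voices busy, STEAL voice 1 (pitch 69, oldest) -> assign | voices=[68 80]
Op 7: note_off(80): free voice 1 | voices=[68 -]
Op 8: note_off(68): free voice 0 | voices=[- -]
Op 9: note_on(81): voice 0 is free -> assigned | voices=[81 -]
Op 10: note_on(77): voice 1 is free -> assigned | voices=[81 77]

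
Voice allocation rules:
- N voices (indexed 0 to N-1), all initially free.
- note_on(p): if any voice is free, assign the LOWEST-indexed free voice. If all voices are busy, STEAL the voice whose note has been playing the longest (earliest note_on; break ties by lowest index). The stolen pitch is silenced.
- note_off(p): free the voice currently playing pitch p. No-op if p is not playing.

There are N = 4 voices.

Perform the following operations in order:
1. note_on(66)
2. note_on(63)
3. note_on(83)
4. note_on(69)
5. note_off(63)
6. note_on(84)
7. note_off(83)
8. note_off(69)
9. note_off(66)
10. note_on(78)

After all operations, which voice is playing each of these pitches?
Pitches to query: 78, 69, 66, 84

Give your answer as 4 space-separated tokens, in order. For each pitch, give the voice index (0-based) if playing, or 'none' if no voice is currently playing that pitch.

Op 1: note_on(66): voice 0 is free -> assigned | voices=[66 - - -]
Op 2: note_on(63): voice 1 is free -> assigned | voices=[66 63 - -]
Op 3: note_on(83): voice 2 is free -> assigned | voices=[66 63 83 -]
Op 4: note_on(69): voice 3 is free -> assigned | voices=[66 63 83 69]
Op 5: note_off(63): free voice 1 | voices=[66 - 83 69]
Op 6: note_on(84): voice 1 is free -> assigned | voices=[66 84 83 69]
Op 7: note_off(83): free voice 2 | voices=[66 84 - 69]
Op 8: note_off(69): free voice 3 | voices=[66 84 - -]
Op 9: note_off(66): free voice 0 | voices=[- 84 - -]
Op 10: note_on(78): voice 0 is free -> assigned | voices=[78 84 - -]

Answer: 0 none none 1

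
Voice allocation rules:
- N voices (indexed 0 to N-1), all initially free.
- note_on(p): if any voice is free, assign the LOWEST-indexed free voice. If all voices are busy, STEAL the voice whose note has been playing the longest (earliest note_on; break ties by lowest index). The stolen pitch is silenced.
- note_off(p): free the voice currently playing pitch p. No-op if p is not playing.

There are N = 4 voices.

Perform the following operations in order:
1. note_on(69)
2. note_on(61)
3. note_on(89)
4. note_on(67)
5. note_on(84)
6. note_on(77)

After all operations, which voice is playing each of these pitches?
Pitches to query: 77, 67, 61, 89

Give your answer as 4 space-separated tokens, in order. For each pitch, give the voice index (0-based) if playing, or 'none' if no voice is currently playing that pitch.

Op 1: note_on(69): voice 0 is free -> assigned | voices=[69 - - -]
Op 2: note_on(61): voice 1 is free -> assigned | voices=[69 61 - -]
Op 3: note_on(89): voice 2 is free -> assigned | voices=[69 61 89 -]
Op 4: note_on(67): voice 3 is free -> assigned | voices=[69 61 89 67]
Op 5: note_on(84): all voices busy, STEAL voice 0 (pitch 69, oldest) -> assign | voices=[84 61 89 67]
Op 6: note_on(77): all voices busy, STEAL voice 1 (pitch 61, oldest) -> assign | voices=[84 77 89 67]

Answer: 1 3 none 2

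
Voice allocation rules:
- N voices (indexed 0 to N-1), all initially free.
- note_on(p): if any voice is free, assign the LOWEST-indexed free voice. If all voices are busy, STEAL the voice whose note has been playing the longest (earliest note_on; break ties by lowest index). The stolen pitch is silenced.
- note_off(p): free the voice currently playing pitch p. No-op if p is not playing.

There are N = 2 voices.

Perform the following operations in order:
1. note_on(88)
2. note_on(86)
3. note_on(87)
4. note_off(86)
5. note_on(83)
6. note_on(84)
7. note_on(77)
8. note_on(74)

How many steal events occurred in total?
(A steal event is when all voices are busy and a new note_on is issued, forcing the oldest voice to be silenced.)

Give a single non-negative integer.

Answer: 4

Derivation:
Op 1: note_on(88): voice 0 is free -> assigned | voices=[88 -]
Op 2: note_on(86): voice 1 is free -> assigned | voices=[88 86]
Op 3: note_on(87): all voices busy, STEAL voice 0 (pitch 88, oldest) -> assign | voices=[87 86]
Op 4: note_off(86): free voice 1 | voices=[87 -]
Op 5: note_on(83): voice 1 is free -> assigned | voices=[87 83]
Op 6: note_on(84): all voices busy, STEAL voice 0 (pitch 87, oldest) -> assign | voices=[84 83]
Op 7: note_on(77): all voices busy, STEAL voice 1 (pitch 83, oldest) -> assign | voices=[84 77]
Op 8: note_on(74): all voices busy, STEAL voice 0 (pitch 84, oldest) -> assign | voices=[74 77]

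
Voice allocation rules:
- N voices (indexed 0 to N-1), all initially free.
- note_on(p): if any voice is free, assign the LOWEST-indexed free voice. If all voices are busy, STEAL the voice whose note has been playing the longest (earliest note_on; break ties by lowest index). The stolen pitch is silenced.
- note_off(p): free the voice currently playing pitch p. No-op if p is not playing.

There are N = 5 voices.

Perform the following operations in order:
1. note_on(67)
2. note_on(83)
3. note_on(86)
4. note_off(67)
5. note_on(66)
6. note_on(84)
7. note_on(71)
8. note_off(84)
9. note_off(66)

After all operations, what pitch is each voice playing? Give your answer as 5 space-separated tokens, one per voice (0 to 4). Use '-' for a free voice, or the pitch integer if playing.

Answer: - 83 86 - 71

Derivation:
Op 1: note_on(67): voice 0 is free -> assigned | voices=[67 - - - -]
Op 2: note_on(83): voice 1 is free -> assigned | voices=[67 83 - - -]
Op 3: note_on(86): voice 2 is free -> assigned | voices=[67 83 86 - -]
Op 4: note_off(67): free voice 0 | voices=[- 83 86 - -]
Op 5: note_on(66): voice 0 is free -> assigned | voices=[66 83 86 - -]
Op 6: note_on(84): voice 3 is free -> assigned | voices=[66 83 86 84 -]
Op 7: note_on(71): voice 4 is free -> assigned | voices=[66 83 86 84 71]
Op 8: note_off(84): free voice 3 | voices=[66 83 86 - 71]
Op 9: note_off(66): free voice 0 | voices=[- 83 86 - 71]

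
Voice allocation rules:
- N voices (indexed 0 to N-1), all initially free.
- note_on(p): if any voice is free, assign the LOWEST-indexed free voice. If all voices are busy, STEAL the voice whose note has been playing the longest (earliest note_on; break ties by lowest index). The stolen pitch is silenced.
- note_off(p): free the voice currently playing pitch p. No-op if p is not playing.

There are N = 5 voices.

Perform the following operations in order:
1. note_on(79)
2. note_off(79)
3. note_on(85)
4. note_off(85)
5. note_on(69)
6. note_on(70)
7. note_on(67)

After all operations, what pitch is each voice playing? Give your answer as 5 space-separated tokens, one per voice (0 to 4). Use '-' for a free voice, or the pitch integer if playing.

Op 1: note_on(79): voice 0 is free -> assigned | voices=[79 - - - -]
Op 2: note_off(79): free voice 0 | voices=[- - - - -]
Op 3: note_on(85): voice 0 is free -> assigned | voices=[85 - - - -]
Op 4: note_off(85): free voice 0 | voices=[- - - - -]
Op 5: note_on(69): voice 0 is free -> assigned | voices=[69 - - - -]
Op 6: note_on(70): voice 1 is free -> assigned | voices=[69 70 - - -]
Op 7: note_on(67): voice 2 is free -> assigned | voices=[69 70 67 - -]

Answer: 69 70 67 - -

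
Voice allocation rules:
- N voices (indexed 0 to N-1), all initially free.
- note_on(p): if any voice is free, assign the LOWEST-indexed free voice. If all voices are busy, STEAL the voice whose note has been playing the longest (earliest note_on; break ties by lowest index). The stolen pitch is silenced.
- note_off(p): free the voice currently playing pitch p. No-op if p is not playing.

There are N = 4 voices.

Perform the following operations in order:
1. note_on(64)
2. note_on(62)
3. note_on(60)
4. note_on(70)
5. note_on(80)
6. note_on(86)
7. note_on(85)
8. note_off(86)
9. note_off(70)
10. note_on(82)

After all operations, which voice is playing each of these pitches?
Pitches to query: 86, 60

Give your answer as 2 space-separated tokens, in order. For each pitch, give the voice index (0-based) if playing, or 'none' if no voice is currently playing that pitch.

Answer: none none

Derivation:
Op 1: note_on(64): voice 0 is free -> assigned | voices=[64 - - -]
Op 2: note_on(62): voice 1 is free -> assigned | voices=[64 62 - -]
Op 3: note_on(60): voice 2 is free -> assigned | voices=[64 62 60 -]
Op 4: note_on(70): voice 3 is free -> assigned | voices=[64 62 60 70]
Op 5: note_on(80): all voices busy, STEAL voice 0 (pitch 64, oldest) -> assign | voices=[80 62 60 70]
Op 6: note_on(86): all voices busy, STEAL voice 1 (pitch 62, oldest) -> assign | voices=[80 86 60 70]
Op 7: note_on(85): all voices busy, STEAL voice 2 (pitch 60, oldest) -> assign | voices=[80 86 85 70]
Op 8: note_off(86): free voice 1 | voices=[80 - 85 70]
Op 9: note_off(70): free voice 3 | voices=[80 - 85 -]
Op 10: note_on(82): voice 1 is free -> assigned | voices=[80 82 85 -]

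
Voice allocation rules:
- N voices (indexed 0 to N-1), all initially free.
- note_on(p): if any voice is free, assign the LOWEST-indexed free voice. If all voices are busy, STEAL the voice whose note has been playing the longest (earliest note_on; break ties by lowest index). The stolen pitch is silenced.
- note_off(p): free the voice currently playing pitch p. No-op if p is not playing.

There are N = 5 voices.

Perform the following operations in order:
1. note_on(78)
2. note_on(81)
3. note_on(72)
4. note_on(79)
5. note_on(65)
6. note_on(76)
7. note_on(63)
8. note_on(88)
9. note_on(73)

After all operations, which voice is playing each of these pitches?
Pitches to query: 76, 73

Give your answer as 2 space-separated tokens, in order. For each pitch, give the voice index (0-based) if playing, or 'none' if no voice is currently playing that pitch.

Answer: 0 3

Derivation:
Op 1: note_on(78): voice 0 is free -> assigned | voices=[78 - - - -]
Op 2: note_on(81): voice 1 is free -> assigned | voices=[78 81 - - -]
Op 3: note_on(72): voice 2 is free -> assigned | voices=[78 81 72 - -]
Op 4: note_on(79): voice 3 is free -> assigned | voices=[78 81 72 79 -]
Op 5: note_on(65): voice 4 is free -> assigned | voices=[78 81 72 79 65]
Op 6: note_on(76): all voices busy, STEAL voice 0 (pitch 78, oldest) -> assign | voices=[76 81 72 79 65]
Op 7: note_on(63): all voices busy, STEAL voice 1 (pitch 81, oldest) -> assign | voices=[76 63 72 79 65]
Op 8: note_on(88): all voices busy, STEAL voice 2 (pitch 72, oldest) -> assign | voices=[76 63 88 79 65]
Op 9: note_on(73): all voices busy, STEAL voice 3 (pitch 79, oldest) -> assign | voices=[76 63 88 73 65]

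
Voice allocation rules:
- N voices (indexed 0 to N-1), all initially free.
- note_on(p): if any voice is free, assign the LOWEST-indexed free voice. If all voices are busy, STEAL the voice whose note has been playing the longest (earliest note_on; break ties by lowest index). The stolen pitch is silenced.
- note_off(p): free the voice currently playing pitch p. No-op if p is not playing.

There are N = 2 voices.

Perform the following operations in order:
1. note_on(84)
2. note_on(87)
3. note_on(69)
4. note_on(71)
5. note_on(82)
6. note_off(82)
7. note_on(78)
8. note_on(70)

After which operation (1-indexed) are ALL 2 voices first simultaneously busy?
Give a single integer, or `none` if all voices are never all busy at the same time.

Answer: 2

Derivation:
Op 1: note_on(84): voice 0 is free -> assigned | voices=[84 -]
Op 2: note_on(87): voice 1 is free -> assigned | voices=[84 87]
Op 3: note_on(69): all voices busy, STEAL voice 0 (pitch 84, oldest) -> assign | voices=[69 87]
Op 4: note_on(71): all voices busy, STEAL voice 1 (pitch 87, oldest) -> assign | voices=[69 71]
Op 5: note_on(82): all voices busy, STEAL voice 0 (pitch 69, oldest) -> assign | voices=[82 71]
Op 6: note_off(82): free voice 0 | voices=[- 71]
Op 7: note_on(78): voice 0 is free -> assigned | voices=[78 71]
Op 8: note_on(70): all voices busy, STEAL voice 1 (pitch 71, oldest) -> assign | voices=[78 70]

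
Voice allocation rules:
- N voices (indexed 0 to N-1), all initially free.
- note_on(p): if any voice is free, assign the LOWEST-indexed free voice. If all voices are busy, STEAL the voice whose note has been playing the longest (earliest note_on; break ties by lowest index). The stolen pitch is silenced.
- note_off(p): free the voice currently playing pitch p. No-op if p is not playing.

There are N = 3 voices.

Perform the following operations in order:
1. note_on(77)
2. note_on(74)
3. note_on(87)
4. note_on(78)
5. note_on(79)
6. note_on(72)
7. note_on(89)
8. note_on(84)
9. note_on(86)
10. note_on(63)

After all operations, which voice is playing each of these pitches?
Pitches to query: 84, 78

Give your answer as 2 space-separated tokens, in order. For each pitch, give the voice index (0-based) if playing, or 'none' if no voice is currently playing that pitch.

Answer: 1 none

Derivation:
Op 1: note_on(77): voice 0 is free -> assigned | voices=[77 - -]
Op 2: note_on(74): voice 1 is free -> assigned | voices=[77 74 -]
Op 3: note_on(87): voice 2 is free -> assigned | voices=[77 74 87]
Op 4: note_on(78): all voices busy, STEAL voice 0 (pitch 77, oldest) -> assign | voices=[78 74 87]
Op 5: note_on(79): all voices busy, STEAL voice 1 (pitch 74, oldest) -> assign | voices=[78 79 87]
Op 6: note_on(72): all voices busy, STEAL voice 2 (pitch 87, oldest) -> assign | voices=[78 79 72]
Op 7: note_on(89): all voices busy, STEAL voice 0 (pitch 78, oldest) -> assign | voices=[89 79 72]
Op 8: note_on(84): all voices busy, STEAL voice 1 (pitch 79, oldest) -> assign | voices=[89 84 72]
Op 9: note_on(86): all voices busy, STEAL voice 2 (pitch 72, oldest) -> assign | voices=[89 84 86]
Op 10: note_on(63): all voices busy, STEAL voice 0 (pitch 89, oldest) -> assign | voices=[63 84 86]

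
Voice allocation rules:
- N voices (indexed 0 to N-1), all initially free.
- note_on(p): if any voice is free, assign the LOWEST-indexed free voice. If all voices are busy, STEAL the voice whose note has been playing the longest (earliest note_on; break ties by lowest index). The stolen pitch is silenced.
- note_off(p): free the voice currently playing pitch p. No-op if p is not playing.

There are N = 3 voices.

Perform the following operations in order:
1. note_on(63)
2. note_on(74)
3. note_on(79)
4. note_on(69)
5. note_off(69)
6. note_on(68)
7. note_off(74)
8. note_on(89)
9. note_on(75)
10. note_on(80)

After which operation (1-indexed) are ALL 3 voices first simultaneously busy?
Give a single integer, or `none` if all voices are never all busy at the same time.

Answer: 3

Derivation:
Op 1: note_on(63): voice 0 is free -> assigned | voices=[63 - -]
Op 2: note_on(74): voice 1 is free -> assigned | voices=[63 74 -]
Op 3: note_on(79): voice 2 is free -> assigned | voices=[63 74 79]
Op 4: note_on(69): all voices busy, STEAL voice 0 (pitch 63, oldest) -> assign | voices=[69 74 79]
Op 5: note_off(69): free voice 0 | voices=[- 74 79]
Op 6: note_on(68): voice 0 is free -> assigned | voices=[68 74 79]
Op 7: note_off(74): free voice 1 | voices=[68 - 79]
Op 8: note_on(89): voice 1 is free -> assigned | voices=[68 89 79]
Op 9: note_on(75): all voices busy, STEAL voice 2 (pitch 79, oldest) -> assign | voices=[68 89 75]
Op 10: note_on(80): all voices busy, STEAL voice 0 (pitch 68, oldest) -> assign | voices=[80 89 75]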